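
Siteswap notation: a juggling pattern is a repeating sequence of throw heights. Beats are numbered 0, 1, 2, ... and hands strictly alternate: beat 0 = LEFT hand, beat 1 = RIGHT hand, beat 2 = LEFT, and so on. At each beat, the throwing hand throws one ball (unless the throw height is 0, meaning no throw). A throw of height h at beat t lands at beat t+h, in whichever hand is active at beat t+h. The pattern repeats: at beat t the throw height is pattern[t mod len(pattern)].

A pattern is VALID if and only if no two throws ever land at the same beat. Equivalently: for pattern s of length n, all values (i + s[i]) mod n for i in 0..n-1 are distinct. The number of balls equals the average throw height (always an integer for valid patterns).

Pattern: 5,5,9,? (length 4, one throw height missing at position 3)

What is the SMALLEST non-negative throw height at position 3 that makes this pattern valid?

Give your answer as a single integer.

Answer: 1

Derivation:
i=0: (0 + 5) mod 4 = 1
i=1: (1 + 5) mod 4 = 2
i=2: (2 + 9) mod 4 = 3
i=3: s[i]=? (unknown)
Known residues: [1, 2, 3]; need a permutation of 0..3, so missing residue r = 0
Need (3 + s) mod 4 = 0; smallest s = (0 - 3) mod 4 = 1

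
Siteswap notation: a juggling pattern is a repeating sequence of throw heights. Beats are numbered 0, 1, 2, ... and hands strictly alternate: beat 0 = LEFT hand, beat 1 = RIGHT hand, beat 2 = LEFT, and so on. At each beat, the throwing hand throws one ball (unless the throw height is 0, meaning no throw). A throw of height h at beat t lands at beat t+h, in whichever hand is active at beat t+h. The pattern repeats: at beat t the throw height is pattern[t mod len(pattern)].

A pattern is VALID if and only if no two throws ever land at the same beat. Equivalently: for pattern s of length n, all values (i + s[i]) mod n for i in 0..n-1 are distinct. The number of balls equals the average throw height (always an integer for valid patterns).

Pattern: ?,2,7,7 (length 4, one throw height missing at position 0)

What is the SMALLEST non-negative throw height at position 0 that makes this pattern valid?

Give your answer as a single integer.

Answer: 0

Derivation:
i=0: s[i]=? (unknown)
i=1: (1 + 2) mod 4 = 3
i=2: (2 + 7) mod 4 = 1
i=3: (3 + 7) mod 4 = 2
Known residues: [1, 2, 3]; need a permutation of 0..3, so missing residue r = 0
Need (0 + s) mod 4 = 0; smallest s = (0 - 0) mod 4 = 0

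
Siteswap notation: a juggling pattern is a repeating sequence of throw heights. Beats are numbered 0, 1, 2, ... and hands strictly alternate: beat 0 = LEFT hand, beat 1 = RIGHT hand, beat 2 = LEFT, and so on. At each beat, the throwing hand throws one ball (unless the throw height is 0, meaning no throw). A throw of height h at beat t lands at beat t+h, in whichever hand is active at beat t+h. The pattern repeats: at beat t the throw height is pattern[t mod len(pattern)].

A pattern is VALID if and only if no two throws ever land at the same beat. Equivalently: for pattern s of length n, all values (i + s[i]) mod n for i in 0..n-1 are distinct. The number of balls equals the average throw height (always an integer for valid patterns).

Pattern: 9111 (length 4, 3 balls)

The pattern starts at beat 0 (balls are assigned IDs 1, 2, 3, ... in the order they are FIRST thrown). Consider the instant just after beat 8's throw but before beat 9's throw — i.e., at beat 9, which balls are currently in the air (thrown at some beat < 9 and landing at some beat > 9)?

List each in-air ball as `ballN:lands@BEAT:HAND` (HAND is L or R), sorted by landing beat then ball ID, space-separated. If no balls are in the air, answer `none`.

Beat 0 (L): throw ball1 h=9 -> lands@9:R; in-air after throw: [b1@9:R]
Beat 1 (R): throw ball2 h=1 -> lands@2:L; in-air after throw: [b2@2:L b1@9:R]
Beat 2 (L): throw ball2 h=1 -> lands@3:R; in-air after throw: [b2@3:R b1@9:R]
Beat 3 (R): throw ball2 h=1 -> lands@4:L; in-air after throw: [b2@4:L b1@9:R]
Beat 4 (L): throw ball2 h=9 -> lands@13:R; in-air after throw: [b1@9:R b2@13:R]
Beat 5 (R): throw ball3 h=1 -> lands@6:L; in-air after throw: [b3@6:L b1@9:R b2@13:R]
Beat 6 (L): throw ball3 h=1 -> lands@7:R; in-air after throw: [b3@7:R b1@9:R b2@13:R]
Beat 7 (R): throw ball3 h=1 -> lands@8:L; in-air after throw: [b3@8:L b1@9:R b2@13:R]
Beat 8 (L): throw ball3 h=9 -> lands@17:R; in-air after throw: [b1@9:R b2@13:R b3@17:R]
Beat 9 (R): throw ball1 h=1 -> lands@10:L; in-air after throw: [b1@10:L b2@13:R b3@17:R]

Answer: ball2:lands@13:R ball3:lands@17:R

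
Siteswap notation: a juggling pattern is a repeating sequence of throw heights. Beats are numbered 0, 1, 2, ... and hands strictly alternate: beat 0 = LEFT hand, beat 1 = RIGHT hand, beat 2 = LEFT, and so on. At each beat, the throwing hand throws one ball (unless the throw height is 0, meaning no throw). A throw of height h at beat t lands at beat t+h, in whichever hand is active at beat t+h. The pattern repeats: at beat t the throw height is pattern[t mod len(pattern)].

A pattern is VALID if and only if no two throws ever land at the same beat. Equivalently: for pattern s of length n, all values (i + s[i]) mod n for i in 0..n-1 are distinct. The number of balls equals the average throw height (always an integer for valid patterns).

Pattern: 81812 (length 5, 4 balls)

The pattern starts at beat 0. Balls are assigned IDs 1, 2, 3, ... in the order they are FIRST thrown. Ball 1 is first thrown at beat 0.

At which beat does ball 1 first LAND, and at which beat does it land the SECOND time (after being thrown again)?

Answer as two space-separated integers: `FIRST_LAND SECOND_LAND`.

Answer: 8 9

Derivation:
Beat 0 (L): throw ball1 h=8 -> lands@8:L; in-air after throw: [b1@8:L]
Beat 1 (R): throw ball2 h=1 -> lands@2:L; in-air after throw: [b2@2:L b1@8:L]
Beat 2 (L): throw ball2 h=8 -> lands@10:L; in-air after throw: [b1@8:L b2@10:L]
Beat 3 (R): throw ball3 h=1 -> lands@4:L; in-air after throw: [b3@4:L b1@8:L b2@10:L]
Beat 4 (L): throw ball3 h=2 -> lands@6:L; in-air after throw: [b3@6:L b1@8:L b2@10:L]
Beat 5 (R): throw ball4 h=8 -> lands@13:R; in-air after throw: [b3@6:L b1@8:L b2@10:L b4@13:R]
Beat 6 (L): throw ball3 h=1 -> lands@7:R; in-air after throw: [b3@7:R b1@8:L b2@10:L b4@13:R]
Beat 7 (R): throw ball3 h=8 -> lands@15:R; in-air after throw: [b1@8:L b2@10:L b4@13:R b3@15:R]
Beat 8 (L): throw ball1 h=1 -> lands@9:R; in-air after throw: [b1@9:R b2@10:L b4@13:R b3@15:R]
Beat 9 (R): throw ball1 h=2 -> lands@11:R; in-air after throw: [b2@10:L b1@11:R b4@13:R b3@15:R]
Ball 1: thrown@0 h=8 -> first land @8; rethrown@8 h=1 -> second land @9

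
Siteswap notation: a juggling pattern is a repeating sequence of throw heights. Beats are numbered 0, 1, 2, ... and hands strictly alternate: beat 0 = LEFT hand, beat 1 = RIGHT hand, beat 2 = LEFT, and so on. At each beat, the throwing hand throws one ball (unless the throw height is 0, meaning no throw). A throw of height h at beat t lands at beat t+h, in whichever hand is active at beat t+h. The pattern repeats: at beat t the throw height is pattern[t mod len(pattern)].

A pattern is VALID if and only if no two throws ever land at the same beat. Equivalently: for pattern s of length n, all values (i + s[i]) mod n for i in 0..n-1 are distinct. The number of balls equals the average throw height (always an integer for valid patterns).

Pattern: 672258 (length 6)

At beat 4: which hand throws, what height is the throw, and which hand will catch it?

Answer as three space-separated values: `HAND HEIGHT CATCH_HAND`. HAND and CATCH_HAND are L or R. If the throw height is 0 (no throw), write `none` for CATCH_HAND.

Answer: L 5 R

Derivation:
Beat 4: 4 mod 2 = 0, so hand = L
Throw height = pattern[4 mod 6] = pattern[4] = 5
Lands at beat 4+5=9, 9 mod 2 = 1, so catch hand = R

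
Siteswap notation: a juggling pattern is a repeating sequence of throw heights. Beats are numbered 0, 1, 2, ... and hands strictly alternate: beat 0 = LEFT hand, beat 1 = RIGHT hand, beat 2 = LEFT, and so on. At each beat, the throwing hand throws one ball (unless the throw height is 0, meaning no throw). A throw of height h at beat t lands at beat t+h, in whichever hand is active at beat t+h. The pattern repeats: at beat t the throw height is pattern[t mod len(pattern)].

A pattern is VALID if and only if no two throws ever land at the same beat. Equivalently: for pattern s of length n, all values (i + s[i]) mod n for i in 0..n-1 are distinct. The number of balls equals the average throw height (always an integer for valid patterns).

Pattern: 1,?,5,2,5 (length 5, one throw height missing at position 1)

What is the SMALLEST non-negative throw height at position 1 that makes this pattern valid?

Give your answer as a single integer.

Answer: 2

Derivation:
i=0: (0 + 1) mod 5 = 1
i=1: s[i]=? (unknown)
i=2: (2 + 5) mod 5 = 2
i=3: (3 + 2) mod 5 = 0
i=4: (4 + 5) mod 5 = 4
Known residues: [0, 1, 2, 4]; need a permutation of 0..4, so missing residue r = 3
Need (1 + s) mod 5 = 3; smallest s = (3 - 1) mod 5 = 2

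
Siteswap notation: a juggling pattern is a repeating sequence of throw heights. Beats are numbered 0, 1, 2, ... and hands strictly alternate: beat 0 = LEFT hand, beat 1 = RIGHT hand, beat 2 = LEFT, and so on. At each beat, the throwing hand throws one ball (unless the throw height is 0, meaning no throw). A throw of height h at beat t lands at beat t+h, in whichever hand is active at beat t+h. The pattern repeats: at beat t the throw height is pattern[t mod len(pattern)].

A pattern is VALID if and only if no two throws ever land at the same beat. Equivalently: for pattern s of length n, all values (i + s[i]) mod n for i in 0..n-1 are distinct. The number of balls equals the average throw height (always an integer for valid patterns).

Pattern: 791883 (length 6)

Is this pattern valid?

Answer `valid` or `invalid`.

i=0: (i + s[i]) mod n = (0 + 7) mod 6 = 1
i=1: (i + s[i]) mod n = (1 + 9) mod 6 = 4
i=2: (i + s[i]) mod n = (2 + 1) mod 6 = 3
i=3: (i + s[i]) mod n = (3 + 8) mod 6 = 5
i=4: (i + s[i]) mod n = (4 + 8) mod 6 = 0
i=5: (i + s[i]) mod n = (5 + 3) mod 6 = 2
Residues: [1, 4, 3, 5, 0, 2], distinct: True

Answer: valid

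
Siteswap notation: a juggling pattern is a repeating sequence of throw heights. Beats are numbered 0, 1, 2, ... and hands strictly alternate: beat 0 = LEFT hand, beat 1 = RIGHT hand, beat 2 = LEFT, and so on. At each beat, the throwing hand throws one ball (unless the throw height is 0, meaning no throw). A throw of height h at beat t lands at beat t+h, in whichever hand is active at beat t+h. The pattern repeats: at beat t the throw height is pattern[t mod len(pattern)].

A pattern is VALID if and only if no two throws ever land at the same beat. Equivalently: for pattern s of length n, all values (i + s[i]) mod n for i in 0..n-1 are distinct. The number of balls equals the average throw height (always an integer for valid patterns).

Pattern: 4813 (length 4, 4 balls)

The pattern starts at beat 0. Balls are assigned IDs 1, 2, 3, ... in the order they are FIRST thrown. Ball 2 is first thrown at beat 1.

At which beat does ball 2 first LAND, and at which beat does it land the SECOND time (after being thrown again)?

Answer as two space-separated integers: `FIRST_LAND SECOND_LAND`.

Answer: 9 17

Derivation:
Beat 0 (L): throw ball1 h=4 -> lands@4:L; in-air after throw: [b1@4:L]
Beat 1 (R): throw ball2 h=8 -> lands@9:R; in-air after throw: [b1@4:L b2@9:R]
Beat 2 (L): throw ball3 h=1 -> lands@3:R; in-air after throw: [b3@3:R b1@4:L b2@9:R]
Beat 3 (R): throw ball3 h=3 -> lands@6:L; in-air after throw: [b1@4:L b3@6:L b2@9:R]
Beat 4 (L): throw ball1 h=4 -> lands@8:L; in-air after throw: [b3@6:L b1@8:L b2@9:R]
Beat 5 (R): throw ball4 h=8 -> lands@13:R; in-air after throw: [b3@6:L b1@8:L b2@9:R b4@13:R]
Beat 6 (L): throw ball3 h=1 -> lands@7:R; in-air after throw: [b3@7:R b1@8:L b2@9:R b4@13:R]
Beat 7 (R): throw ball3 h=3 -> lands@10:L; in-air after throw: [b1@8:L b2@9:R b3@10:L b4@13:R]
Beat 8 (L): throw ball1 h=4 -> lands@12:L; in-air after throw: [b2@9:R b3@10:L b1@12:L b4@13:R]
Beat 9 (R): throw ball2 h=8 -> lands@17:R; in-air after throw: [b3@10:L b1@12:L b4@13:R b2@17:R]
Beat 10 (L): throw ball3 h=1 -> lands@11:R; in-air after throw: [b3@11:R b1@12:L b4@13:R b2@17:R]
Beat 11 (R): throw ball3 h=3 -> lands@14:L; in-air after throw: [b1@12:L b4@13:R b3@14:L b2@17:R]
Beat 12 (L): throw ball1 h=4 -> lands@16:L; in-air after throw: [b4@13:R b3@14:L b1@16:L b2@17:R]
Beat 13 (R): throw ball4 h=8 -> lands@21:R; in-air after throw: [b3@14:L b1@16:L b2@17:R b4@21:R]
Beat 14 (L): throw ball3 h=1 -> lands@15:R; in-air after throw: [b3@15:R b1@16:L b2@17:R b4@21:R]
Beat 15 (R): throw ball3 h=3 -> lands@18:L; in-air after throw: [b1@16:L b2@17:R b3@18:L b4@21:R]
Beat 16 (L): throw ball1 h=4 -> lands@20:L; in-air after throw: [b2@17:R b3@18:L b1@20:L b4@21:R]
Beat 17 (R): throw ball2 h=8 -> lands@25:R; in-air after throw: [b3@18:L b1@20:L b4@21:R b2@25:R]
Ball 2: thrown@1 h=8 -> first land @9; rethrown@9 h=8 -> second land @17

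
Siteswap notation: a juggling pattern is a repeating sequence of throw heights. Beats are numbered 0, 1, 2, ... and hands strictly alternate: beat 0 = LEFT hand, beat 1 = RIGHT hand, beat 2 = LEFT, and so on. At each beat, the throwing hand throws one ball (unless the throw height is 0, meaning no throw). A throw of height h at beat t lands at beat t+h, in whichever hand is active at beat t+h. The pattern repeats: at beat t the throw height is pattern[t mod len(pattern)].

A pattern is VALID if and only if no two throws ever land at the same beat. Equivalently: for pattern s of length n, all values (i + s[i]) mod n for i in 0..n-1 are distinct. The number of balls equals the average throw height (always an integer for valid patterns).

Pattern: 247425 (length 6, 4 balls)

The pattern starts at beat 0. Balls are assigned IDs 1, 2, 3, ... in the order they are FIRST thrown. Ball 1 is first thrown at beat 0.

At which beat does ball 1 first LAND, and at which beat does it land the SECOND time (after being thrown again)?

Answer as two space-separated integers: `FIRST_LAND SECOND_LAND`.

Answer: 2 9

Derivation:
Beat 0 (L): throw ball1 h=2 -> lands@2:L; in-air after throw: [b1@2:L]
Beat 1 (R): throw ball2 h=4 -> lands@5:R; in-air after throw: [b1@2:L b2@5:R]
Beat 2 (L): throw ball1 h=7 -> lands@9:R; in-air after throw: [b2@5:R b1@9:R]
Beat 3 (R): throw ball3 h=4 -> lands@7:R; in-air after throw: [b2@5:R b3@7:R b1@9:R]
Beat 4 (L): throw ball4 h=2 -> lands@6:L; in-air after throw: [b2@5:R b4@6:L b3@7:R b1@9:R]
Beat 5 (R): throw ball2 h=5 -> lands@10:L; in-air after throw: [b4@6:L b3@7:R b1@9:R b2@10:L]
Beat 6 (L): throw ball4 h=2 -> lands@8:L; in-air after throw: [b3@7:R b4@8:L b1@9:R b2@10:L]
Beat 7 (R): throw ball3 h=4 -> lands@11:R; in-air after throw: [b4@8:L b1@9:R b2@10:L b3@11:R]
Beat 8 (L): throw ball4 h=7 -> lands@15:R; in-air after throw: [b1@9:R b2@10:L b3@11:R b4@15:R]
Beat 9 (R): throw ball1 h=4 -> lands@13:R; in-air after throw: [b2@10:L b3@11:R b1@13:R b4@15:R]
Ball 1: thrown@0 h=2 -> first land @2; rethrown@2 h=7 -> second land @9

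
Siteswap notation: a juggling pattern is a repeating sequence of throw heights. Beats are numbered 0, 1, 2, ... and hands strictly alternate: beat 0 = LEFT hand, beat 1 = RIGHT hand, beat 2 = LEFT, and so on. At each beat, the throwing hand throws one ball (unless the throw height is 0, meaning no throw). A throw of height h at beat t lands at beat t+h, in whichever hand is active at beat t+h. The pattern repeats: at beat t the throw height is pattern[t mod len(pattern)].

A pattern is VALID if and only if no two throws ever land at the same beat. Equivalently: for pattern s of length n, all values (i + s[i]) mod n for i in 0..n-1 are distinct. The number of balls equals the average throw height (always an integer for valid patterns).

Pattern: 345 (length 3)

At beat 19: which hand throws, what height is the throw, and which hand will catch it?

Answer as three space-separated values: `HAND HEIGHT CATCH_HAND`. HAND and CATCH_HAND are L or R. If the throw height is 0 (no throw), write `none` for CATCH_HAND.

Answer: R 4 R

Derivation:
Beat 19: 19 mod 2 = 1, so hand = R
Throw height = pattern[19 mod 3] = pattern[1] = 4
Lands at beat 19+4=23, 23 mod 2 = 1, so catch hand = R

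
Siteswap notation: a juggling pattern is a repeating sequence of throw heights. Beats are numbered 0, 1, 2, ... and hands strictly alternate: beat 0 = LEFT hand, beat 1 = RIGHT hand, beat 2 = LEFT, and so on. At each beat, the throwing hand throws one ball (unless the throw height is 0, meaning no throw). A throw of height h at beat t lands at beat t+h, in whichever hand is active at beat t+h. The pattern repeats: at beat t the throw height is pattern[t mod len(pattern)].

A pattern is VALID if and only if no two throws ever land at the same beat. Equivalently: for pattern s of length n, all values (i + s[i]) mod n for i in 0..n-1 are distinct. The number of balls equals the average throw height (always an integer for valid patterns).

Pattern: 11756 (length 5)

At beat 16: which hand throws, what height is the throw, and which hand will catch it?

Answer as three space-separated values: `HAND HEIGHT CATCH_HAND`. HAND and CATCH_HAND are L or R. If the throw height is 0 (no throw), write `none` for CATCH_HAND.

Beat 16: 16 mod 2 = 0, so hand = L
Throw height = pattern[16 mod 5] = pattern[1] = 1
Lands at beat 16+1=17, 17 mod 2 = 1, so catch hand = R

Answer: L 1 R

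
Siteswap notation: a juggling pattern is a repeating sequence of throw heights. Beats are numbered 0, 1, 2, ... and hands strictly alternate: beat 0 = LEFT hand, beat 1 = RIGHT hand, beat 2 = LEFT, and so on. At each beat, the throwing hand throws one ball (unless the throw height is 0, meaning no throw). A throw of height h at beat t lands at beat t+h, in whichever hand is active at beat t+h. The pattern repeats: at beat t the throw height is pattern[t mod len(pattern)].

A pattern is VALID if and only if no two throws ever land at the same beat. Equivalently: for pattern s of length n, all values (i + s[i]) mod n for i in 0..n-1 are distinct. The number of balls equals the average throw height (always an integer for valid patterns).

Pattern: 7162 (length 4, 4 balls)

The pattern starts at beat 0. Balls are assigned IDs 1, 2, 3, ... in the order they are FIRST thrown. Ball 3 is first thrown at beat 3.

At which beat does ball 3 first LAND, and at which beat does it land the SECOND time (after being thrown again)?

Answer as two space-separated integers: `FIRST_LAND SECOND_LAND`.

Beat 0 (L): throw ball1 h=7 -> lands@7:R; in-air after throw: [b1@7:R]
Beat 1 (R): throw ball2 h=1 -> lands@2:L; in-air after throw: [b2@2:L b1@7:R]
Beat 2 (L): throw ball2 h=6 -> lands@8:L; in-air after throw: [b1@7:R b2@8:L]
Beat 3 (R): throw ball3 h=2 -> lands@5:R; in-air after throw: [b3@5:R b1@7:R b2@8:L]
Beat 4 (L): throw ball4 h=7 -> lands@11:R; in-air after throw: [b3@5:R b1@7:R b2@8:L b4@11:R]
Beat 5 (R): throw ball3 h=1 -> lands@6:L; in-air after throw: [b3@6:L b1@7:R b2@8:L b4@11:R]
Beat 6 (L): throw ball3 h=6 -> lands@12:L; in-air after throw: [b1@7:R b2@8:L b4@11:R b3@12:L]
Ball 3: thrown@3 h=2 -> first land @5; rethrown@5 h=1 -> second land @6

Answer: 5 6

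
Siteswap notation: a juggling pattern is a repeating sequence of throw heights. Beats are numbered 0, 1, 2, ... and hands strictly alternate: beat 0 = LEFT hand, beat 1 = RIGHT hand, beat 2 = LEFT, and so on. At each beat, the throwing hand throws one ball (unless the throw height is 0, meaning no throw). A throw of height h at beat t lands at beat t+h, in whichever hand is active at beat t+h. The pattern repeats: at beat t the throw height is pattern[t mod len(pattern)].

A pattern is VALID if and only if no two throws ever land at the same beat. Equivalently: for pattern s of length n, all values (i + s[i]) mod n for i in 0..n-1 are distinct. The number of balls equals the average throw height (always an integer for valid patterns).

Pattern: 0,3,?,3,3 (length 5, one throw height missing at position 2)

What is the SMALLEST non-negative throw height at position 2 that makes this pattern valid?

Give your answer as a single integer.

i=0: (0 + 0) mod 5 = 0
i=1: (1 + 3) mod 5 = 4
i=2: s[i]=? (unknown)
i=3: (3 + 3) mod 5 = 1
i=4: (4 + 3) mod 5 = 2
Known residues: [0, 1, 2, 4]; need a permutation of 0..4, so missing residue r = 3
Need (2 + s) mod 5 = 3; smallest s = (3 - 2) mod 5 = 1

Answer: 1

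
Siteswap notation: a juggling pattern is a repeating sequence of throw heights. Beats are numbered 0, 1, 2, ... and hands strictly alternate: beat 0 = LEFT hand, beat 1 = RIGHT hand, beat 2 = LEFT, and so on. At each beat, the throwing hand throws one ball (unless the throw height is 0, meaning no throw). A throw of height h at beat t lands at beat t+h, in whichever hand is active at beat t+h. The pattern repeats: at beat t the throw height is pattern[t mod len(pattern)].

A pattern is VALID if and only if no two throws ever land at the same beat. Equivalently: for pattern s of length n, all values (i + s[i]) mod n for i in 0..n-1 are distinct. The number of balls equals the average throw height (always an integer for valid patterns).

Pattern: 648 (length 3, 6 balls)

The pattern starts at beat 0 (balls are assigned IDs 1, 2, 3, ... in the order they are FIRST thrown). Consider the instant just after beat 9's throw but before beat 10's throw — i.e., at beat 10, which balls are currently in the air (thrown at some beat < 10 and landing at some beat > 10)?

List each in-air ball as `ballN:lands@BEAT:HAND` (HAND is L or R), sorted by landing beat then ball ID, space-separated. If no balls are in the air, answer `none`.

Beat 0 (L): throw ball1 h=6 -> lands@6:L; in-air after throw: [b1@6:L]
Beat 1 (R): throw ball2 h=4 -> lands@5:R; in-air after throw: [b2@5:R b1@6:L]
Beat 2 (L): throw ball3 h=8 -> lands@10:L; in-air after throw: [b2@5:R b1@6:L b3@10:L]
Beat 3 (R): throw ball4 h=6 -> lands@9:R; in-air after throw: [b2@5:R b1@6:L b4@9:R b3@10:L]
Beat 4 (L): throw ball5 h=4 -> lands@8:L; in-air after throw: [b2@5:R b1@6:L b5@8:L b4@9:R b3@10:L]
Beat 5 (R): throw ball2 h=8 -> lands@13:R; in-air after throw: [b1@6:L b5@8:L b4@9:R b3@10:L b2@13:R]
Beat 6 (L): throw ball1 h=6 -> lands@12:L; in-air after throw: [b5@8:L b4@9:R b3@10:L b1@12:L b2@13:R]
Beat 7 (R): throw ball6 h=4 -> lands@11:R; in-air after throw: [b5@8:L b4@9:R b3@10:L b6@11:R b1@12:L b2@13:R]
Beat 8 (L): throw ball5 h=8 -> lands@16:L; in-air after throw: [b4@9:R b3@10:L b6@11:R b1@12:L b2@13:R b5@16:L]
Beat 9 (R): throw ball4 h=6 -> lands@15:R; in-air after throw: [b3@10:L b6@11:R b1@12:L b2@13:R b4@15:R b5@16:L]
Beat 10 (L): throw ball3 h=4 -> lands@14:L; in-air after throw: [b6@11:R b1@12:L b2@13:R b3@14:L b4@15:R b5@16:L]

Answer: ball6:lands@11:R ball1:lands@12:L ball2:lands@13:R ball4:lands@15:R ball5:lands@16:L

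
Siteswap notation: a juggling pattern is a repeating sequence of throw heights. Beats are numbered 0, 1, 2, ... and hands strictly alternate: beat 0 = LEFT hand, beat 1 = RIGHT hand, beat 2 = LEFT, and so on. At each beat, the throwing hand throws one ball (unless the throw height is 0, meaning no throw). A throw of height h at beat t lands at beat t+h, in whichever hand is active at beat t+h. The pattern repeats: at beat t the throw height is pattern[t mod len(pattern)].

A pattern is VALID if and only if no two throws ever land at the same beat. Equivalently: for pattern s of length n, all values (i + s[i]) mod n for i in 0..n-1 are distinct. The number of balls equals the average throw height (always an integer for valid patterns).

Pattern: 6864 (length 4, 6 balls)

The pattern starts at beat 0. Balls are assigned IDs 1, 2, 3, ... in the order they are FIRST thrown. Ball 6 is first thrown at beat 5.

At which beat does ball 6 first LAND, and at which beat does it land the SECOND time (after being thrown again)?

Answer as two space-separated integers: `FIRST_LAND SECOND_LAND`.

Beat 0 (L): throw ball1 h=6 -> lands@6:L; in-air after throw: [b1@6:L]
Beat 1 (R): throw ball2 h=8 -> lands@9:R; in-air after throw: [b1@6:L b2@9:R]
Beat 2 (L): throw ball3 h=6 -> lands@8:L; in-air after throw: [b1@6:L b3@8:L b2@9:R]
Beat 3 (R): throw ball4 h=4 -> lands@7:R; in-air after throw: [b1@6:L b4@7:R b3@8:L b2@9:R]
Beat 4 (L): throw ball5 h=6 -> lands@10:L; in-air after throw: [b1@6:L b4@7:R b3@8:L b2@9:R b5@10:L]
Beat 5 (R): throw ball6 h=8 -> lands@13:R; in-air after throw: [b1@6:L b4@7:R b3@8:L b2@9:R b5@10:L b6@13:R]
Beat 6 (L): throw ball1 h=6 -> lands@12:L; in-air after throw: [b4@7:R b3@8:L b2@9:R b5@10:L b1@12:L b6@13:R]
Beat 7 (R): throw ball4 h=4 -> lands@11:R; in-air after throw: [b3@8:L b2@9:R b5@10:L b4@11:R b1@12:L b6@13:R]
Beat 8 (L): throw ball3 h=6 -> lands@14:L; in-air after throw: [b2@9:R b5@10:L b4@11:R b1@12:L b6@13:R b3@14:L]
Beat 9 (R): throw ball2 h=8 -> lands@17:R; in-air after throw: [b5@10:L b4@11:R b1@12:L b6@13:R b3@14:L b2@17:R]
Beat 10 (L): throw ball5 h=6 -> lands@16:L; in-air after throw: [b4@11:R b1@12:L b6@13:R b3@14:L b5@16:L b2@17:R]
Beat 11 (R): throw ball4 h=4 -> lands@15:R; in-air after throw: [b1@12:L b6@13:R b3@14:L b4@15:R b5@16:L b2@17:R]
Beat 12 (L): throw ball1 h=6 -> lands@18:L; in-air after throw: [b6@13:R b3@14:L b4@15:R b5@16:L b2@17:R b1@18:L]
Beat 13 (R): throw ball6 h=8 -> lands@21:R; in-air after throw: [b3@14:L b4@15:R b5@16:L b2@17:R b1@18:L b6@21:R]
Beat 14 (L): throw ball3 h=6 -> lands@20:L; in-air after throw: [b4@15:R b5@16:L b2@17:R b1@18:L b3@20:L b6@21:R]
Beat 15 (R): throw ball4 h=4 -> lands@19:R; in-air after throw: [b5@16:L b2@17:R b1@18:L b4@19:R b3@20:L b6@21:R]
Beat 16 (L): throw ball5 h=6 -> lands@22:L; in-air after throw: [b2@17:R b1@18:L b4@19:R b3@20:L b6@21:R b5@22:L]
Beat 17 (R): throw ball2 h=8 -> lands@25:R; in-air after throw: [b1@18:L b4@19:R b3@20:L b6@21:R b5@22:L b2@25:R]
Beat 18 (L): throw ball1 h=6 -> lands@24:L; in-air after throw: [b4@19:R b3@20:L b6@21:R b5@22:L b1@24:L b2@25:R]
Beat 19 (R): throw ball4 h=4 -> lands@23:R; in-air after throw: [b3@20:L b6@21:R b5@22:L b4@23:R b1@24:L b2@25:R]
Beat 20 (L): throw ball3 h=6 -> lands@26:L; in-air after throw: [b6@21:R b5@22:L b4@23:R b1@24:L b2@25:R b3@26:L]
Beat 21 (R): throw ball6 h=8 -> lands@29:R; in-air after throw: [b5@22:L b4@23:R b1@24:L b2@25:R b3@26:L b6@29:R]
Ball 6: thrown@5 h=8 -> first land @13; rethrown@13 h=8 -> second land @21

Answer: 13 21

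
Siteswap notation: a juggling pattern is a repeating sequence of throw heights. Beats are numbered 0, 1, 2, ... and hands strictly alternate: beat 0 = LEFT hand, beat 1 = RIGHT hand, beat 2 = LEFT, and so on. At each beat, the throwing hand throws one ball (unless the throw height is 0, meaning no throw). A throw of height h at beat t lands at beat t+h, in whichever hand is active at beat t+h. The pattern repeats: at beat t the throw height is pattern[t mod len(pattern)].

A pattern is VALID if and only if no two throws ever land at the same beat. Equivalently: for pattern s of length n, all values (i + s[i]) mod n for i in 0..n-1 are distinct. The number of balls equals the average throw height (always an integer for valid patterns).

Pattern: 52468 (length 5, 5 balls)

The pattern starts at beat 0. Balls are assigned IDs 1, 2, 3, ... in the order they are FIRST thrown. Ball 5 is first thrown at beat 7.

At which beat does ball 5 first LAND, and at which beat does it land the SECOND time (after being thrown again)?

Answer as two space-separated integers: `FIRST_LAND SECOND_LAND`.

Beat 0 (L): throw ball1 h=5 -> lands@5:R; in-air after throw: [b1@5:R]
Beat 1 (R): throw ball2 h=2 -> lands@3:R; in-air after throw: [b2@3:R b1@5:R]
Beat 2 (L): throw ball3 h=4 -> lands@6:L; in-air after throw: [b2@3:R b1@5:R b3@6:L]
Beat 3 (R): throw ball2 h=6 -> lands@9:R; in-air after throw: [b1@5:R b3@6:L b2@9:R]
Beat 4 (L): throw ball4 h=8 -> lands@12:L; in-air after throw: [b1@5:R b3@6:L b2@9:R b4@12:L]
Beat 5 (R): throw ball1 h=5 -> lands@10:L; in-air after throw: [b3@6:L b2@9:R b1@10:L b4@12:L]
Beat 6 (L): throw ball3 h=2 -> lands@8:L; in-air after throw: [b3@8:L b2@9:R b1@10:L b4@12:L]
Beat 7 (R): throw ball5 h=4 -> lands@11:R; in-air after throw: [b3@8:L b2@9:R b1@10:L b5@11:R b4@12:L]
Beat 8 (L): throw ball3 h=6 -> lands@14:L; in-air after throw: [b2@9:R b1@10:L b5@11:R b4@12:L b3@14:L]
Beat 9 (R): throw ball2 h=8 -> lands@17:R; in-air after throw: [b1@10:L b5@11:R b4@12:L b3@14:L b2@17:R]
Beat 10 (L): throw ball1 h=5 -> lands@15:R; in-air after throw: [b5@11:R b4@12:L b3@14:L b1@15:R b2@17:R]
Beat 11 (R): throw ball5 h=2 -> lands@13:R; in-air after throw: [b4@12:L b5@13:R b3@14:L b1@15:R b2@17:R]
Beat 12 (L): throw ball4 h=4 -> lands@16:L; in-air after throw: [b5@13:R b3@14:L b1@15:R b4@16:L b2@17:R]
Beat 13 (R): throw ball5 h=6 -> lands@19:R; in-air after throw: [b3@14:L b1@15:R b4@16:L b2@17:R b5@19:R]
Ball 5: thrown@7 h=4 -> first land @11; rethrown@11 h=2 -> second land @13

Answer: 11 13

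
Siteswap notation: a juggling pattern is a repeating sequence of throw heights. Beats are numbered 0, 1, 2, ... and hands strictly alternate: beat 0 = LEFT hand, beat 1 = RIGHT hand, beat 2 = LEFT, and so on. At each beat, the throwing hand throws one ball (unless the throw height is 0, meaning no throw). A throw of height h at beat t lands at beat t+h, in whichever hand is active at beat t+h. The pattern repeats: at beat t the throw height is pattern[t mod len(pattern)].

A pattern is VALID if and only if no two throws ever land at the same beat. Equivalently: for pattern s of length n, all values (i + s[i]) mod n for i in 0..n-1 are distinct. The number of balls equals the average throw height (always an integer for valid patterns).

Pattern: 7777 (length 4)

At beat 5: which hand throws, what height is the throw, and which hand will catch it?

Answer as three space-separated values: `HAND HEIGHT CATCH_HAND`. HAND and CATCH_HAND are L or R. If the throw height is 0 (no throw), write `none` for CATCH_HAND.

Answer: R 7 L

Derivation:
Beat 5: 5 mod 2 = 1, so hand = R
Throw height = pattern[5 mod 4] = pattern[1] = 7
Lands at beat 5+7=12, 12 mod 2 = 0, so catch hand = L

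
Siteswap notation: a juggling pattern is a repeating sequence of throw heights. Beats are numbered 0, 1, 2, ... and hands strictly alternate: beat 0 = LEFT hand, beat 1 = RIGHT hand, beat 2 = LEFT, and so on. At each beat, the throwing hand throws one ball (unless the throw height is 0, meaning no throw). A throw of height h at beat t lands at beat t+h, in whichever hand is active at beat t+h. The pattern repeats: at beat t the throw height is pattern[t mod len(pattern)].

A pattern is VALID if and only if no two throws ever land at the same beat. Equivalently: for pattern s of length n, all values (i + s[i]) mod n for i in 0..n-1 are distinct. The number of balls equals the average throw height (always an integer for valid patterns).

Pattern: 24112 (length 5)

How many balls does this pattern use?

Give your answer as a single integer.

Answer: 2

Derivation:
Pattern = [2, 4, 1, 1, 2], length n = 5
  position 0: throw height = 2, running sum = 2
  position 1: throw height = 4, running sum = 6
  position 2: throw height = 1, running sum = 7
  position 3: throw height = 1, running sum = 8
  position 4: throw height = 2, running sum = 10
Total sum = 10; balls = sum / n = 10 / 5 = 2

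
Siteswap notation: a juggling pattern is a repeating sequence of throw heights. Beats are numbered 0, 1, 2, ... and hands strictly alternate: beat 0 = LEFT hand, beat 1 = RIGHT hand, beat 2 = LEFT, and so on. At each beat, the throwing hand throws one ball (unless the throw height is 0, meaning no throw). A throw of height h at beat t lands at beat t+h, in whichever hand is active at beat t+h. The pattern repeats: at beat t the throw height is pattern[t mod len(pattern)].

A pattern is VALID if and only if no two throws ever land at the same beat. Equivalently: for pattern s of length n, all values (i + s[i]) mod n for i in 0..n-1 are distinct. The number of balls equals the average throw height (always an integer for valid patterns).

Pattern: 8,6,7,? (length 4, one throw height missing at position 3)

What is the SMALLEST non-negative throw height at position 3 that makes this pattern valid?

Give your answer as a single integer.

i=0: (0 + 8) mod 4 = 0
i=1: (1 + 6) mod 4 = 3
i=2: (2 + 7) mod 4 = 1
i=3: s[i]=? (unknown)
Known residues: [0, 1, 3]; need a permutation of 0..3, so missing residue r = 2
Need (3 + s) mod 4 = 2; smallest s = (2 - 3) mod 4 = 3

Answer: 3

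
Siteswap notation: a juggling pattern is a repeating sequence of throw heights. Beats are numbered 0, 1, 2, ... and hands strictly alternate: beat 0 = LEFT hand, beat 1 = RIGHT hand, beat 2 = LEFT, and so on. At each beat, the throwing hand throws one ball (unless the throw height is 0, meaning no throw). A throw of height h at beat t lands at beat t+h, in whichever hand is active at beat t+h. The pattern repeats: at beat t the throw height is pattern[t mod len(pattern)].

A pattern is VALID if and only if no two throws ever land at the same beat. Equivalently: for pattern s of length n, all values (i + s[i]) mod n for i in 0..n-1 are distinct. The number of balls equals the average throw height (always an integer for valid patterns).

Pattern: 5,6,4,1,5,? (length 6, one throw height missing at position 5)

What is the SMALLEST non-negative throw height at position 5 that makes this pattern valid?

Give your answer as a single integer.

Answer: 3

Derivation:
i=0: (0 + 5) mod 6 = 5
i=1: (1 + 6) mod 6 = 1
i=2: (2 + 4) mod 6 = 0
i=3: (3 + 1) mod 6 = 4
i=4: (4 + 5) mod 6 = 3
i=5: s[i]=? (unknown)
Known residues: [0, 1, 3, 4, 5]; need a permutation of 0..5, so missing residue r = 2
Need (5 + s) mod 6 = 2; smallest s = (2 - 5) mod 6 = 3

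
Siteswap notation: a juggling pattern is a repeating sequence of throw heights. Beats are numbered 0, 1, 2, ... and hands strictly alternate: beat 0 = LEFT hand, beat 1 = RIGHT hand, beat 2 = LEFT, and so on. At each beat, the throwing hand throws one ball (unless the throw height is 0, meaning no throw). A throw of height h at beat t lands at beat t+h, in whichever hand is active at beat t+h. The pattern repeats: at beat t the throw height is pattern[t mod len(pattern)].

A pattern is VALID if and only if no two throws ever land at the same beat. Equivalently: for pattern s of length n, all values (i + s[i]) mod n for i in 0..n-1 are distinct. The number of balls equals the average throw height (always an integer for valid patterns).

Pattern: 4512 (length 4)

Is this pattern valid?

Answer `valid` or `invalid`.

i=0: (i + s[i]) mod n = (0 + 4) mod 4 = 0
i=1: (i + s[i]) mod n = (1 + 5) mod 4 = 2
i=2: (i + s[i]) mod n = (2 + 1) mod 4 = 3
i=3: (i + s[i]) mod n = (3 + 2) mod 4 = 1
Residues: [0, 2, 3, 1], distinct: True

Answer: valid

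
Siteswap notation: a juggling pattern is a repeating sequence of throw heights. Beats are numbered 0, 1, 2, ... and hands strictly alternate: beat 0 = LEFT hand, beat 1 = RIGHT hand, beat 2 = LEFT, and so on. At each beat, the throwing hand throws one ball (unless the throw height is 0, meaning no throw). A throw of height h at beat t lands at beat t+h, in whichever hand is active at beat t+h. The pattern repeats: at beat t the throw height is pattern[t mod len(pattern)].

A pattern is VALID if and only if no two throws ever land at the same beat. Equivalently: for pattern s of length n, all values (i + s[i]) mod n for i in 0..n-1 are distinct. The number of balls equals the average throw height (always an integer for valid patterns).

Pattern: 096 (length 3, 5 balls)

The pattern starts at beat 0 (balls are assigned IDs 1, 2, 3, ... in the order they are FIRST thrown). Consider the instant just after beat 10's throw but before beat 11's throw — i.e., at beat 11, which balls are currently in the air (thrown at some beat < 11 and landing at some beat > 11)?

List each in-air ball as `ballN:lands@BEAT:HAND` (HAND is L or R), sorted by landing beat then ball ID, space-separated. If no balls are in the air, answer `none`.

Answer: ball3:lands@13:R ball2:lands@14:L ball5:lands@16:L ball1:lands@19:R

Derivation:
Beat 1 (R): throw ball1 h=9 -> lands@10:L; in-air after throw: [b1@10:L]
Beat 2 (L): throw ball2 h=6 -> lands@8:L; in-air after throw: [b2@8:L b1@10:L]
Beat 4 (L): throw ball3 h=9 -> lands@13:R; in-air after throw: [b2@8:L b1@10:L b3@13:R]
Beat 5 (R): throw ball4 h=6 -> lands@11:R; in-air after throw: [b2@8:L b1@10:L b4@11:R b3@13:R]
Beat 7 (R): throw ball5 h=9 -> lands@16:L; in-air after throw: [b2@8:L b1@10:L b4@11:R b3@13:R b5@16:L]
Beat 8 (L): throw ball2 h=6 -> lands@14:L; in-air after throw: [b1@10:L b4@11:R b3@13:R b2@14:L b5@16:L]
Beat 10 (L): throw ball1 h=9 -> lands@19:R; in-air after throw: [b4@11:R b3@13:R b2@14:L b5@16:L b1@19:R]
Beat 11 (R): throw ball4 h=6 -> lands@17:R; in-air after throw: [b3@13:R b2@14:L b5@16:L b4@17:R b1@19:R]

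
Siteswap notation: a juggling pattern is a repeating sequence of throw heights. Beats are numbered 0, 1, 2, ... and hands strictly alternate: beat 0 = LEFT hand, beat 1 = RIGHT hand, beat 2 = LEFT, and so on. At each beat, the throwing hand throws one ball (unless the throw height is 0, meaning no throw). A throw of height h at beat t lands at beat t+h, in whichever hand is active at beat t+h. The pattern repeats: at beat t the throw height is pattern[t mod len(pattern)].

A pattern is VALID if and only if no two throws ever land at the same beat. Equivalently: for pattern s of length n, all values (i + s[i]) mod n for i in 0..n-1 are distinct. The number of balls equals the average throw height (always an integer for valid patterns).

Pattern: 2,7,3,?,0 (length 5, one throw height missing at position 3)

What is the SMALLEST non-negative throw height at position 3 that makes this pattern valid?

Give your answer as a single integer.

i=0: (0 + 2) mod 5 = 2
i=1: (1 + 7) mod 5 = 3
i=2: (2 + 3) mod 5 = 0
i=3: s[i]=? (unknown)
i=4: (4 + 0) mod 5 = 4
Known residues: [0, 2, 3, 4]; need a permutation of 0..4, so missing residue r = 1
Need (3 + s) mod 5 = 1; smallest s = (1 - 3) mod 5 = 3

Answer: 3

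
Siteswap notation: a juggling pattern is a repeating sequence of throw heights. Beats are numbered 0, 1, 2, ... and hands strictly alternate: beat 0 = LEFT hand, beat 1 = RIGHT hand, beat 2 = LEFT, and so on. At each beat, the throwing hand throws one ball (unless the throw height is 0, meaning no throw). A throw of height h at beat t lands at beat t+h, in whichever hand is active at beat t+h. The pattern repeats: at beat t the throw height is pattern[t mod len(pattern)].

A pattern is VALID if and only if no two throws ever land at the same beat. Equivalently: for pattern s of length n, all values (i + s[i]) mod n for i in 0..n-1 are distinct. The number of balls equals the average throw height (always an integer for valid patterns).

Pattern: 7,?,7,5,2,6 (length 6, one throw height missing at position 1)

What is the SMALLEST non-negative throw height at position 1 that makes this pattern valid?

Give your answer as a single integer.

i=0: (0 + 7) mod 6 = 1
i=1: s[i]=? (unknown)
i=2: (2 + 7) mod 6 = 3
i=3: (3 + 5) mod 6 = 2
i=4: (4 + 2) mod 6 = 0
i=5: (5 + 6) mod 6 = 5
Known residues: [0, 1, 2, 3, 5]; need a permutation of 0..5, so missing residue r = 4
Need (1 + s) mod 6 = 4; smallest s = (4 - 1) mod 6 = 3

Answer: 3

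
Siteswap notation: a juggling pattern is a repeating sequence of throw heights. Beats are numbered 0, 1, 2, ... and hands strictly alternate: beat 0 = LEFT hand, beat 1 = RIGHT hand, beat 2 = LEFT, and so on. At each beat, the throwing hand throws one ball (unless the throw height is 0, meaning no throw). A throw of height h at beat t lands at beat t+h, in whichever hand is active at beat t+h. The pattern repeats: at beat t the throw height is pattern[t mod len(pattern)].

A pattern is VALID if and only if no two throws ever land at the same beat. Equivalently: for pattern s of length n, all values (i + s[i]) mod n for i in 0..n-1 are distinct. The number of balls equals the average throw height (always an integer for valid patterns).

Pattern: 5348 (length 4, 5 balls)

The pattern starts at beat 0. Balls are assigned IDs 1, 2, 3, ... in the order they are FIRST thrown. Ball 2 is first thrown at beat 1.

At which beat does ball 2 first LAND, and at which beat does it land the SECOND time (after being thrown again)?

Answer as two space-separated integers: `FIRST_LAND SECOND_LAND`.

Beat 0 (L): throw ball1 h=5 -> lands@5:R; in-air after throw: [b1@5:R]
Beat 1 (R): throw ball2 h=3 -> lands@4:L; in-air after throw: [b2@4:L b1@5:R]
Beat 2 (L): throw ball3 h=4 -> lands@6:L; in-air after throw: [b2@4:L b1@5:R b3@6:L]
Beat 3 (R): throw ball4 h=8 -> lands@11:R; in-air after throw: [b2@4:L b1@5:R b3@6:L b4@11:R]
Beat 4 (L): throw ball2 h=5 -> lands@9:R; in-air after throw: [b1@5:R b3@6:L b2@9:R b4@11:R]
Beat 5 (R): throw ball1 h=3 -> lands@8:L; in-air after throw: [b3@6:L b1@8:L b2@9:R b4@11:R]
Beat 6 (L): throw ball3 h=4 -> lands@10:L; in-air after throw: [b1@8:L b2@9:R b3@10:L b4@11:R]
Beat 7 (R): throw ball5 h=8 -> lands@15:R; in-air after throw: [b1@8:L b2@9:R b3@10:L b4@11:R b5@15:R]
Beat 8 (L): throw ball1 h=5 -> lands@13:R; in-air after throw: [b2@9:R b3@10:L b4@11:R b1@13:R b5@15:R]
Beat 9 (R): throw ball2 h=3 -> lands@12:L; in-air after throw: [b3@10:L b4@11:R b2@12:L b1@13:R b5@15:R]
Ball 2: thrown@1 h=3 -> first land @4; rethrown@4 h=5 -> second land @9

Answer: 4 9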